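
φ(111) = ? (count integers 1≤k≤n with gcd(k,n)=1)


Factor n: 111 = 3 × 37
φ(n) = n · ∏(1 - 1/p) over distinct primes p | n
φ(111) = 111 · (1 - 1/3) · (1 - 1/37) = 72

φ(111) = 72


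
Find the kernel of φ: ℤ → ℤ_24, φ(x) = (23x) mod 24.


Kernel = preimage of identity
ker(φ) = {x ∈ ℤ : 23x ≡ 0 (mod 24)}. gcd(23,24) = 1, so 23x ≡ 0 (mod 24) ⟺ x ≡ 0 (mod 24/1 = 24). Hence ker(φ) = 24ℤ

ker(φ) = 24ℤ


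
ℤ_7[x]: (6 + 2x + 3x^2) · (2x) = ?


Expand and collect like terms; reduce coefficients mod 7:
x^0: 6·0 = 0 ≡ 0 (mod 7)
x^1: 6·2 + 2·0 = 12 ≡ 5 (mod 7)
x^2: 2·2 + 3·0 = 4 ≡ 4 (mod 7)
x^3: 3·2 = 6 ≡ 6 (mod 7)
Result: 5x + 4x^2 + 6x^3

f · g = 5x + 4x^2 + 6x^3


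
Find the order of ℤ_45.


ℤ_n has n elements.

|ℤ_45| = 45


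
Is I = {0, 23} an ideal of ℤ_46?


Check ideal conditions for I = {0, 23} in ℤ_46:
(1) I is an additive subgroup? Yes
(2) For r ∈ ℤ_46 and a ∈ I: r·a ∈ I? Yes

Yes, I is an ideal of ℤ_46


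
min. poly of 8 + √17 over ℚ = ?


Let α = 8 + √17. Then α - 8 = √17, so (α - 8)² = 17, giving α² - 16α + 47 = 0. Degree 2 and α ∉ ℚ, so this is the minimal polynomial.

Minimal polynomial: x² - 16x + 47


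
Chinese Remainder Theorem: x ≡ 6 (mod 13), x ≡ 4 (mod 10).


m₁ = 13, m₂ = 10, gcd = 1, so CRT applies. M = m₁·m₂ = 130
Let M₁ = M/m₁ = 10, M₂ = M/m₂ = 13
Find y₁ ≡ M₁⁻¹ (mod m₁): 10⁻¹ ≡ 4 (mod 13)
Find y₂ ≡ M₂⁻¹ (mod m₂): 13⁻¹ ≡ 7 (mod 10)
x = a₁·M₁·y₁ + a₂·M₂·y₂ = 6·10·4 + 4·13·7 = 604
Reduce mod 130: x ≡ 84
Check: 84 mod 13 = 6 ✓, 84 mod 10 = 4 ✓

x ≡ 84 (mod 130)


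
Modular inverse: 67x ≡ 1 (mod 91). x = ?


Use the extended Euclidean algorithm to write 1 = 67·s + 91·t; then s mod 91 is the inverse.
Euclidean algorithm:
  67 = 0·91 + 67
  91 = 1·67 + 24
  67 = 2·24 + 19
  24 = 1·19 + 5
  19 = 3·5 + 4
  5 = 1·4 + 1
  4 = 4·1 + 0
gcd(67,91) = 1
Back-substitution gives: 67·(-19) + 91·(14) = 1
So 67⁻¹ ≡ -19 ≡ 72 (mod 91)
Check: 67 × 72 = 4824 ≡ 1 (mod 91) ✓

67⁻¹ ≡ 72 (mod 91)


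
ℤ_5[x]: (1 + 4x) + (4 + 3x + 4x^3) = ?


Add coefficients mod 5:
x^0: 1 + 4 = 0 (mod 5)
x^1: 4 + 3 = 2 (mod 5)
x^2: 0 + 0 = 0 (mod 5)
x^3: 0 + 4 = 4 (mod 5)
Result: 2x + 4x^3

f + g = 2x + 4x^3


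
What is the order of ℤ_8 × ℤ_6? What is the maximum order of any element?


|ℤ_8 × ℤ_6| = 8 × 6 = 48
Max element order = lcm(8,6) = 24
Cyclic? No (gcd=2)

|ℤ_8×ℤ_6| = 48, max element order = 24


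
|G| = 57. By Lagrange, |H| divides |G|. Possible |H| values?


Lagrange's theorem: |H| divides |G|
|G| = 57
Divisors of 57: 1, 3, 19, 57

Possible subgroup orders: {1, 3, 19, 57}


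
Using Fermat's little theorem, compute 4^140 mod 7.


Fermat's little theorem: if p is prime and gcd(a,p)=1, then a^(p-1) ≡ 1 (mod p)
p = 7 is prime, gcd(4,7) = 1
Reduce exponent: 140 mod 6 = 2
So 4^140 ≡ 4^2 (mod 7)
4^2 mod 7 = 2

4^140 ≡ 2 (mod 7)


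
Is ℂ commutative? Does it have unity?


ℂ is a field: commutative, has unity, every nonzero element is a unit (hence an integral domain)
Commutative: Yes
Integral domain: Yes
Has unity: Yes

ℂ: Commutative=Yes, Unity=Yes


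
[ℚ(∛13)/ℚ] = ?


∛13 has minimal polynomial x³ - 13 (irreducible over ℚ since 13 is not a perfect cube)

[ℚ(∛13)/ℚ] = 3


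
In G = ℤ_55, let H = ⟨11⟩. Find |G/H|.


|⟨11⟩| = n / gcd(11, 55) = 55 / 11 = 5
H is normal (ℤ_55 is abelian).
|G/H| = |G| / |H| = 55 / 5 = 11

|G/H| = 11


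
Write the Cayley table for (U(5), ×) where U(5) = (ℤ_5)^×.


Elements: {1, 2, 3, 4}
Operation: multiplication mod 5
Entry (a, b) = (a × b) mod 5

Cayley table:
  | 1 | 2 | 3 | 4
1 | 1 | 2 | 3 | 4
2 | 2 | 4 | 1 | 3
3 | 3 | 1 | 4 | 2
4 | 4 | 3 | 2 | 1


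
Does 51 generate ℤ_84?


g generates ℤ_n iff gcd(g, n) = 1
gcd(51, 84) = 3
Since gcd = 3 ≠ 1, ⟨51⟩ has order 28 < 84, so 51 is not a generator.

No, 51 does not generate ℤ_84


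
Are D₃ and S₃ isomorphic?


Comparing D₃ and S₃:
Both are the unique non-abelian group of order 6

Yes, D₃ ≅ S₃


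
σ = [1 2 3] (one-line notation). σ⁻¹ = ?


To find σ⁻¹, swap domain and range:
σ(1) = 1 → σ⁻¹(1) = 1
σ(2) = 2 → σ⁻¹(2) = 2
σ(3) = 3 → σ⁻¹(3) = 3

σ⁻¹ = [1 2 3]


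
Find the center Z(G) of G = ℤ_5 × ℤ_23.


Z(G) = {g ∈ G | gx = xg for all x ∈ G}
Direct product of abelian groups is abelian, so Z(G) = G

Z(ℤ_5 × ℤ_23) = ℤ_5 × ℤ_23


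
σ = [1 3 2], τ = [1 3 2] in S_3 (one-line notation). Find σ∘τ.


σ∘τ: apply τ first, then σ
1 →τ 1 →σ 1
2 →τ 3 →σ 2
3 →τ 2 →σ 3

σ∘τ = [1 2 3]


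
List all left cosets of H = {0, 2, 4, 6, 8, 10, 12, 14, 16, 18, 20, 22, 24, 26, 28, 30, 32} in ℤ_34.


H = {0, 2, 4, 6, 8, 10, 12, 14, 16, 18, 20, 22, 24, 26, 28, 30, 32}, |H| = 17
Number of cosets = |G|/|H| = 34/17 = 2
0 + H = {0, 2, 4, 6, 8, 10, 12, 14, 16, 18, 20, 22, 24, 26, 28, 30, 32}
1 + H = {1, 3, 5, 7, 9, 11, 13, 15, 17, 19, 21, 23, 25, 27, 29, 31, 33}

Cosets: 0+H={0,2,4,6,8,10,12,14,16,18,20,22,24,26,28,30,32}; 1+H={1,3,5,7,9,11,13,15,17,19,21,23,25,27,29,31,33}


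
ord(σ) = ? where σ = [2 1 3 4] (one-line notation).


Cycle decomposition: (1 2)
Cycle lengths: 2
Order = lcm(2) = 2

ord(σ) = 2


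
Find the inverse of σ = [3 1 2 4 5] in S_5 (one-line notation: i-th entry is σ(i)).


To find σ⁻¹, swap domain and range:
σ(1) = 3 → σ⁻¹(3) = 1
σ(2) = 1 → σ⁻¹(1) = 2
σ(3) = 2 → σ⁻¹(2) = 3
σ(4) = 4 → σ⁻¹(4) = 4
σ(5) = 5 → σ⁻¹(5) = 5

σ⁻¹ = [2 3 1 4 5]


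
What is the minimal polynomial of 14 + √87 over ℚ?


Let α = 14 + √87. Then α - 14 = √87, so (α - 14)² = 87, giving α² - 28α + 109 = 0. Degree 2 and α ∉ ℚ, so this is the minimal polynomial.

Minimal polynomial: x² - 28x + 109


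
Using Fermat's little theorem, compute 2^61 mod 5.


Fermat's little theorem: if p is prime and gcd(a,p)=1, then a^(p-1) ≡ 1 (mod p)
p = 5 is prime, gcd(2,5) = 1
Reduce exponent: 61 mod 4 = 1
So 2^61 ≡ 2^1 (mod 5)
2^1 mod 5 = 2

2^61 ≡ 2 (mod 5)


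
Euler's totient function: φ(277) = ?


Factor n: 277 = 277
φ(n) = n · ∏(1 - 1/p) over distinct primes p | n
φ(277) = 277 · (1 - 1/277) = 276

φ(277) = 276


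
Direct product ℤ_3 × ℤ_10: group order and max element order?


|ℤ_3 × ℤ_10| = 3 × 10 = 30
Max element order = lcm(3,10) = 30
Cyclic? Yes (gcd=1)

|ℤ_3×ℤ_10| = 30, max element order = 30


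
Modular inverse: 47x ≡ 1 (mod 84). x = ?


Use the extended Euclidean algorithm to write 1 = 47·s + 84·t; then s mod 84 is the inverse.
Euclidean algorithm:
  47 = 0·84 + 47
  84 = 1·47 + 37
  47 = 1·37 + 10
  37 = 3·10 + 7
  10 = 1·7 + 3
  7 = 2·3 + 1
  3 = 3·1 + 0
gcd(47,84) = 1
Back-substitution gives: 47·(-25) + 84·(14) = 1
So 47⁻¹ ≡ -25 ≡ 59 (mod 84)
Check: 47 × 59 = 2773 ≡ 1 (mod 84) ✓

47⁻¹ ≡ 59 (mod 84)


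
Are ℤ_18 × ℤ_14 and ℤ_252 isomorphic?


Comparing ℤ_18 × ℤ_14 and ℤ_252:
gcd(18,14) = 2 ≠ 1. Max element order in ℤ_18×ℤ_14 is lcm(18,14) = 126 < 252, so it has no element of order 252

No, ℤ_18 × ℤ_14 ≇ ℤ_252


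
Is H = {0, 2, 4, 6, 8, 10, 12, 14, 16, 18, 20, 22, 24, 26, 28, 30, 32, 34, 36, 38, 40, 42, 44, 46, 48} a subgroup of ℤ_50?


Subgroup test for H = {0, 2, 4, 6, 8, 10, 12, 14, 16, 18, 20, 22, 24, 26, 28, 30, 32, 34, 36, 38, 40, 42, 44, 46, 48} in (ℤ_50, +):
(1) 0 ∈ H? Yes
(2) Closure: for all a,b ∈ H, (a+b) mod 50 ∈ H? Yes
(3) Inverses: for all a ∈ H, -a mod 50 ∈ H? Yes

Yes, H is a subgroup of ℤ_50


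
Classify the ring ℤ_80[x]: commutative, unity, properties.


ℤ_80 has zero divisors (2·40 ≡ 0), and these lift to constant zero divisors in ℤ_80[x]; so not an integral domain
Commutative: Yes
Integral domain: No
Has unity: Yes

ℤ_80[x]: Commutative=Yes, Unity=Yes


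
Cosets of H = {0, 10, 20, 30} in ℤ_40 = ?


H = {0, 10, 20, 30}, |H| = 4
Number of cosets = |G|/|H| = 40/4 = 10
0 + H = {0, 10, 20, 30}
1 + H = {1, 11, 21, 31}
2 + H = {2, 12, 22, 32}
3 + H = {3, 13, 23, 33}
4 + H = {4, 14, 24, 34}
5 + H = {5, 15, 25, 35}
6 + H = {6, 16, 26, 36}
7 + H = {7, 17, 27, 37}
8 + H = {8, 18, 28, 38}
9 + H = {9, 19, 29, 39}

Cosets: 0+H={0,10,20,30}; 1+H={1,11,21,31}; 2+H={2,12,22,32}; 3+H={3,13,23,33}; 4+H={4,14,24,34}; 5+H={5,15,25,35}; 6+H={6,16,26,36}; 7+H={7,17,27,37}; 8+H={8,18,28,38}; 9+H={9,19,29,39}


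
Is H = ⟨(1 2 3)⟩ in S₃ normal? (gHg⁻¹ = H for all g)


H = ⟨(1 2 3)⟩ in S₃
⟨(1 2 3)⟩ has order 3 and index 2 in S₃; index-2 subgroups are normal

Yes, normal subgroup


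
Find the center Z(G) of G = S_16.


Z(G) = {g ∈ G | gx = xg for all x ∈ G}
S_n is non-abelian for n ≥ 3; Z(S_16) is trivial

Z(S_16) = {e}


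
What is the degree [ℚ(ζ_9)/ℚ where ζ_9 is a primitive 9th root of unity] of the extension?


[ℚ(ζ_n):ℚ] = deg Φ_n(x) = φ(n). Here φ(9) = 6

[ℚ(ζ_9)/ℚ where ζ_9 is a primitive 9th root of unity] = 6


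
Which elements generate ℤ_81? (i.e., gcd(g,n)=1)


g generates ℤ_n iff gcd(g,n) = 1
Prime factors of 81: 3
Generators are g ∈ {1,...,80} not divisible by any of these primes.
Generators: {1, 2, 4, 5, 7, 8, 10, 11, 13, 14, 16, 17, 19, 20, 22, 23, 25, 26, 28, 29, 31, 32, 34, 35, 37, 38, 40, 41, 43, 44, 46, 47, 49, 50, 52, 53, 55, 56, 58, 59, 61, 62, 64, 65, 67, 68, 70, 71, 73, 74, 76, 77, 79, 80}
Number of generators = φ(81) = 54

Generators of ℤ_81 = {1, 2, 4, 5, 7, 8, 10, 11, 13, 14, 16, 17, 19, 20, 22, 23, 25, 26, 28, 29, 31, 32, 34, 35, 37, 38, 40, 41, 43, 44, 46, 47, 49, 50, 52, 53, 55, 56, 58, 59, 61, 62, 64, 65, 67, 68, 70, 71, 73, 74, 76, 77, 79, 80}


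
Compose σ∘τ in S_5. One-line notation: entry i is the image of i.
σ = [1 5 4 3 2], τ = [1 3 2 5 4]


σ∘τ: apply τ first, then σ
1 →τ 1 →σ 1
2 →τ 3 →σ 4
3 →τ 2 →σ 5
4 →τ 5 →σ 2
5 →τ 4 →σ 3

σ∘τ = [1 4 5 2 3]


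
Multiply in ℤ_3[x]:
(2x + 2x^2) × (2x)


Expand and collect like terms; reduce coefficients mod 3:
x^0: 0·0 = 0 ≡ 0 (mod 3)
x^1: 0·2 + 2·0 = 0 ≡ 0 (mod 3)
x^2: 2·2 + 2·0 = 4 ≡ 1 (mod 3)
x^3: 2·2 = 4 ≡ 1 (mod 3)
Result: x^2 + x^3

f · g = x^2 + x^3


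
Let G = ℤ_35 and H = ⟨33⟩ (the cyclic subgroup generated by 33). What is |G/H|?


|⟨33⟩| = n / gcd(33, 35) = 35 / 1 = 35
H is normal (ℤ_35 is abelian).
|G/H| = |G| / |H| = 35 / 35 = 1

|G/H| = 1


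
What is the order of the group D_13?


|D_n| = 2n (n rotations and n reflections)
|D_13| = 2×13 = 26

|D_13| = 26


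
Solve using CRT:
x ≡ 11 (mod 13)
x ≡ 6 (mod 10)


m₁ = 13, m₂ = 10, gcd = 1, so CRT applies. M = m₁·m₂ = 130
Let M₁ = M/m₁ = 10, M₂ = M/m₂ = 13
Find y₁ ≡ M₁⁻¹ (mod m₁): 10⁻¹ ≡ 4 (mod 13)
Find y₂ ≡ M₂⁻¹ (mod m₂): 13⁻¹ ≡ 7 (mod 10)
x = a₁·M₁·y₁ + a₂·M₂·y₂ = 11·10·4 + 6·13·7 = 986
Reduce mod 130: x ≡ 76
Check: 76 mod 13 = 11 ✓, 76 mod 10 = 6 ✓

x ≡ 76 (mod 130)


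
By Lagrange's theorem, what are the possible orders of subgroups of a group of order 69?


Lagrange's theorem: |H| divides |G|
|G| = 69
Divisors of 69: 1, 3, 23, 69

Possible subgroup orders: {1, 3, 23, 69}


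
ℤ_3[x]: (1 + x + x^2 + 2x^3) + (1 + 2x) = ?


Add coefficients mod 3:
x^0: 1 + 1 = 2 (mod 3)
x^1: 1 + 2 = 0 (mod 3)
x^2: 1 + 0 = 1 (mod 3)
x^3: 2 + 0 = 2 (mod 3)
Result: 2 + x^2 + 2x^3

f + g = 2 + x^2 + 2x^3


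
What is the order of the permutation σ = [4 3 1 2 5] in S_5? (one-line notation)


Cycle decomposition: (1 4 2 3)
Cycle lengths: 4
Order = lcm(4) = 4

ord(σ) = 4


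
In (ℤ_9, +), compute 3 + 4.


Operation: addition mod 9
3 + 4 = (a + b) mod 9 with a = 3, b = 4

3 + 4 = 7


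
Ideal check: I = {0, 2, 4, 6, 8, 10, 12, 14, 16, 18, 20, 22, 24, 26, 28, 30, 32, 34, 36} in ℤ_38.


Check ideal conditions for I = {0, 2, 4, 6, 8, 10, 12, 14, 16, 18, 20, 22, 24, 26, 28, 30, 32, 34, 36} in ℤ_38:
(1) I is an additive subgroup? Yes
(2) For r ∈ ℤ_38 and a ∈ I: r·a ∈ I? Yes

Yes, I is an ideal of ℤ_38


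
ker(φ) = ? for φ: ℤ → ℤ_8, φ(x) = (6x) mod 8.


Kernel = preimage of identity
ker(φ) = {x ∈ ℤ : 6x ≡ 0 (mod 8)}. gcd(6,8) = 2, so 6x ≡ 0 (mod 8) ⟺ x ≡ 0 (mod 8/2 = 4). Hence ker(φ) = 4ℤ

ker(φ) = 4ℤ


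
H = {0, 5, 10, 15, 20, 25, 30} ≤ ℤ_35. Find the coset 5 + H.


5 + H = {5 + h (mod 35) : h ∈ H}
5+0=5, 5+5=10, 5+10=15, 5+15=20, 5+20=25, 5+25=30, 5+30=0
5 + H = {0, 5, 10, 15, 20, 25, 30} = 0 + H

5 + H = {0, 5, 10, 15, 20, 25, 30}


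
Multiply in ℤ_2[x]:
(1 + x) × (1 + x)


Expand and collect like terms; reduce coefficients mod 2:
x^0: 1·1 = 1 ≡ 1 (mod 2)
x^1: 1·1 + 1·1 = 2 ≡ 0 (mod 2)
x^2: 1·1 = 1 ≡ 1 (mod 2)
Result: 1 + x^2

f · g = 1 + x^2


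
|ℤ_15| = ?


ℤ_n has n elements.

|ℤ_15| = 15


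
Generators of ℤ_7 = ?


g generates ℤ_n iff gcd(g,n) = 1
Checking each g ∈ {1,...,6}:
gcd(1,7) = 1
gcd(2,7) = 1
gcd(3,7) = 1
gcd(4,7) = 1
gcd(5,7) = 1
gcd(6,7) = 1
Generators: {1, 2, 3, 4, 5, 6}
Number of generators = φ(7) = 6

Generators of ℤ_7 = {1, 2, 3, 4, 5, 6}


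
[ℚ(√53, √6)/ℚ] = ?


[ℚ(√53,√6):ℚ] = [ℚ(√53,√6):ℚ(√53)]·[ℚ(√53):ℚ] = 2·2 = 4

[ℚ(√53, √6)/ℚ] = 4


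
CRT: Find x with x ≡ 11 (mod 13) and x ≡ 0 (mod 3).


m₁ = 13, m₂ = 3, gcd = 1, so CRT applies. M = m₁·m₂ = 39
Let M₁ = M/m₁ = 3, M₂ = M/m₂ = 13
Find y₁ ≡ M₁⁻¹ (mod m₁): 3⁻¹ ≡ 9 (mod 13)
Find y₂ ≡ M₂⁻¹ (mod m₂): 13⁻¹ ≡ 1 (mod 3)
x = a₁·M₁·y₁ + a₂·M₂·y₂ = 11·3·9 + 0·13·1 = 297
Reduce mod 39: x ≡ 24
Check: 24 mod 13 = 11 ✓, 24 mod 3 = 0 ✓

x ≡ 24 (mod 39)


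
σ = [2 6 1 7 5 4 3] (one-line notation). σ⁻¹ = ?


To find σ⁻¹, swap domain and range:
σ(1) = 2 → σ⁻¹(2) = 1
σ(2) = 6 → σ⁻¹(6) = 2
σ(3) = 1 → σ⁻¹(1) = 3
σ(4) = 7 → σ⁻¹(7) = 4
σ(5) = 5 → σ⁻¹(5) = 5
σ(6) = 4 → σ⁻¹(4) = 6
σ(7) = 3 → σ⁻¹(3) = 7

σ⁻¹ = [3 1 7 6 5 2 4]


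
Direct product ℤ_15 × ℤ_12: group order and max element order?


|ℤ_15 × ℤ_12| = 15 × 12 = 180
Max element order = lcm(15,12) = 60
Cyclic? No (gcd=3)

|ℤ_15×ℤ_12| = 180, max element order = 60


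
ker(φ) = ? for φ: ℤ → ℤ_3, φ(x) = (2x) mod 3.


Kernel = preimage of identity
ker(φ) = {x ∈ ℤ : 2x ≡ 0 (mod 3)}. gcd(2,3) = 1, so 2x ≡ 0 (mod 3) ⟺ x ≡ 0 (mod 3/1 = 3). Hence ker(φ) = 3ℤ

ker(φ) = 3ℤ


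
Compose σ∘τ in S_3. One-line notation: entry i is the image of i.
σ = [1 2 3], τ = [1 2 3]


σ∘τ: apply τ first, then σ
1 →τ 1 →σ 1
2 →τ 2 →σ 2
3 →τ 3 →σ 3

σ∘τ = [1 2 3]


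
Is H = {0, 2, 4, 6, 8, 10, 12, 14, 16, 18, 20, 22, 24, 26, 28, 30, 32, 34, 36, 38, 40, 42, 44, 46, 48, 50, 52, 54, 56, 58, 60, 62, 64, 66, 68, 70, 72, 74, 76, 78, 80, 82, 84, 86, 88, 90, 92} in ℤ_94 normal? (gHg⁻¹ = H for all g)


H = {0, 2, 4, 6, 8, 10, 12, 14, 16, 18, 20, 22, 24, 26, 28, 30, 32, 34, 36, 38, 40, 42, 44, 46, 48, 50, 52, 54, 56, 58, 60, 62, 64, 66, 68, 70, 72, 74, 76, 78, 80, 82, 84, 86, 88, 90, 92} in ℤ_94
ℤ_94 is abelian; every subgroup of an abelian group is normal

Yes, normal subgroup


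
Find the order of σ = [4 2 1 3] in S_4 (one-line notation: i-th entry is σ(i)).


Cycle decomposition: (1 4 3)
Cycle lengths: 3
Order = lcm(3) = 3

ord(σ) = 3


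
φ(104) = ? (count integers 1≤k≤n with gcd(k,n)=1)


Factor n: 104 = 2^3 × 13
φ(n) = n · ∏(1 - 1/p) over distinct primes p | n
φ(104) = 104 · (1 - 1/2) · (1 - 1/13) = 48

φ(104) = 48


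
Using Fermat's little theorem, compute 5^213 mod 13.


Fermat's little theorem: if p is prime and gcd(a,p)=1, then a^(p-1) ≡ 1 (mod p)
p = 13 is prime, gcd(5,13) = 1
Reduce exponent: 213 mod 12 = 9
So 5^213 ≡ 5^9 (mod 13)
5^9 mod 13 = 5

5^213 ≡ 5 (mod 13)


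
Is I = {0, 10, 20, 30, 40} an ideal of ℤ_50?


Check ideal conditions for I = {0, 10, 20, 30, 40} in ℤ_50:
(1) I is an additive subgroup? Yes
(2) For r ∈ ℤ_50 and a ∈ I: r·a ∈ I? Yes

Yes, I is an ideal of ℤ_50


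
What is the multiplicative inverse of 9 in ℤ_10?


Use the extended Euclidean algorithm to write 1 = 9·s + 10·t; then s mod 10 is the inverse.
Euclidean algorithm:
  9 = 0·10 + 9
  10 = 1·9 + 1
  9 = 9·1 + 0
gcd(9,10) = 1
Back-substitution gives: 9·(-1) + 10·(1) = 1
So 9⁻¹ ≡ -1 ≡ 9 (mod 10)
Check: 9 × 9 = 81 ≡ 1 (mod 10) ✓

9⁻¹ ≡ 9 (mod 10)


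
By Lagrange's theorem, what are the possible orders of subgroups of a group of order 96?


Lagrange's theorem: |H| divides |G|
|G| = 96
Divisors of 96: 1, 2, 3, 4, 6, 8, 12, 16, 24, 32, 48, 96

Possible subgroup orders: {1, 2, 3, 4, 6, 8, 12, 16, 24, 32, 48, 96}


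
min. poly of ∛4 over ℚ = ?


∛4 satisfies x³ - 4 = 0, irreducible over ℚ (no rational root; 4 is not a perfect cube)

Minimal polynomial: x³ - 4


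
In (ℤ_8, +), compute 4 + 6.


Operation: addition mod 8
4 + 6 = (a + b) mod 8 with a = 4, b = 6

4 + 6 = 2


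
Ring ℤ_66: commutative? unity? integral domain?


ℤ_66 is a commutative ring with unity 1; 66 = 2×33 is composite, so 2·33 ≡ 0 gives zero divisors (not an integral domain)
Commutative: Yes
Integral domain: No
Has unity: Yes

ℤ_66: Commutative=Yes, Unity=Yes


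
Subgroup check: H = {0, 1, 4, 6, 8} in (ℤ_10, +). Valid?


Subgroup test for H = {0, 1, 4, 6, 8} in (ℤ_10, +):
(1) 0 ∈ H? Yes
(2) Closure: for all a,b ∈ H, (a+b) mod 10 ∈ H? No  [counterexample: 1 + 1 = 2 ∉ H]
(3) Inverses: for all a ∈ H, -a mod 10 ∈ H? No

No, H is not a subgroup of ℤ_10


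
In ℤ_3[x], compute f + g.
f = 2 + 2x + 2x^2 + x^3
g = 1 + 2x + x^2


Add coefficients mod 3:
x^0: 2 + 1 = 0 (mod 3)
x^1: 2 + 2 = 1 (mod 3)
x^2: 2 + 1 = 0 (mod 3)
x^3: 1 + 0 = 1 (mod 3)
Result: x + x^3

f + g = x + x^3


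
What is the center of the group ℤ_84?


Z(G) = {g ∈ G | gx = xg for all x ∈ G}
ℤ_84 is abelian, so Z(G) = G

Z(ℤ_84) = ℤ_84


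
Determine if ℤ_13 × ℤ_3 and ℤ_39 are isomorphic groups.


Comparing ℤ_13 × ℤ_3 and ℤ_39:
gcd(13,3) = 1, so ℤ_13 × ℤ_3 ≅ ℤ_39 (CRT)

Yes, ℤ_13 × ℤ_3 ≅ ℤ_39


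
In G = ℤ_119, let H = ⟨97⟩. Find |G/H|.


|⟨97⟩| = n / gcd(97, 119) = 119 / 1 = 119
H is normal (ℤ_119 is abelian).
|G/H| = |G| / |H| = 119 / 119 = 1

|G/H| = 1


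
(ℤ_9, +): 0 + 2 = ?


Operation: addition mod 9
0 + 2 = (a + b) mod 9 with a = 0, b = 2

0 + 2 = 2


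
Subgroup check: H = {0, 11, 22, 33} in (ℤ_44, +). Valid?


Subgroup test for H = {0, 11, 22, 33} in (ℤ_44, +):
(1) 0 ∈ H? Yes
(2) Closure: for all a,b ∈ H, (a+b) mod 44 ∈ H? Yes
(3) Inverses: for all a ∈ H, -a mod 44 ∈ H? Yes

Yes, H is a subgroup of ℤ_44


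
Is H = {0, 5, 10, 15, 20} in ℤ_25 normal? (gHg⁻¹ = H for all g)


H = {0, 5, 10, 15, 20} in ℤ_25
ℤ_25 is abelian; every subgroup of an abelian group is normal

Yes, normal subgroup


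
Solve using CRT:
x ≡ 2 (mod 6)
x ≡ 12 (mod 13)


m₁ = 6, m₂ = 13, gcd = 1, so CRT applies. M = m₁·m₂ = 78
Let M₁ = M/m₁ = 13, M₂ = M/m₂ = 6
Find y₁ ≡ M₁⁻¹ (mod m₁): 13⁻¹ ≡ 1 (mod 6)
Find y₂ ≡ M₂⁻¹ (mod m₂): 6⁻¹ ≡ 11 (mod 13)
x = a₁·M₁·y₁ + a₂·M₂·y₂ = 2·13·1 + 12·6·11 = 818
Reduce mod 78: x ≡ 38
Check: 38 mod 6 = 2 ✓, 38 mod 13 = 12 ✓

x ≡ 38 (mod 78)


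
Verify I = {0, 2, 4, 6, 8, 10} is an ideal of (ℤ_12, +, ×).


Check ideal conditions for I = {0, 2, 4, 6, 8, 10} in ℤ_12:
(1) I is an additive subgroup? Yes
(2) For r ∈ ℤ_12 and a ∈ I: r·a ∈ I? Yes

Yes, I is an ideal of ℤ_12


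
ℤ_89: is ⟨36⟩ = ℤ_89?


g generates ℤ_n iff gcd(g, n) = 1
gcd(36, 89) = 1
Since gcd = 1, 36 is a generator.

Yes, 36 generates ℤ_89


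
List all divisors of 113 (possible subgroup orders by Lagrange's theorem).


Lagrange's theorem: |H| divides |G|
|G| = 113
Divisors of 113: 1, 113

Possible subgroup orders: {1, 113}


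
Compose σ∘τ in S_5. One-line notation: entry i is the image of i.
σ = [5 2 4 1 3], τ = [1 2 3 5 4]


σ∘τ: apply τ first, then σ
1 →τ 1 →σ 5
2 →τ 2 →σ 2
3 →τ 3 →σ 4
4 →τ 5 →σ 3
5 →τ 4 →σ 1

σ∘τ = [5 2 4 3 1]


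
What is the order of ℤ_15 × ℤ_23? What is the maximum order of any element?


|ℤ_15 × ℤ_23| = 15 × 23 = 345
Max element order = lcm(15,23) = 345
Cyclic? Yes (gcd=1)

|ℤ_15×ℤ_23| = 345, max element order = 345


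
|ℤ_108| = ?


ℤ_n has n elements.

|ℤ_108| = 108


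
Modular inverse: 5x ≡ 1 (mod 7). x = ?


Use the extended Euclidean algorithm to write 1 = 5·s + 7·t; then s mod 7 is the inverse.
Euclidean algorithm:
  5 = 0·7 + 5
  7 = 1·5 + 2
  5 = 2·2 + 1
  2 = 2·1 + 0
gcd(5,7) = 1
Back-substitution gives: 5·(3) + 7·(-2) = 1
So 5⁻¹ ≡ 3 ≡ 3 (mod 7)
Check: 5 × 3 = 15 ≡ 1 (mod 7) ✓

5⁻¹ ≡ 3 (mod 7)


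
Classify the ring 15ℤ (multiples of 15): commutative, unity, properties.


15ℤ is a commutative ring under +,× but has no multiplicative identity (1 ∉ 15ℤ); it has no zero divisors, but without unity it is not an integral domain
Commutative: Yes
Integral domain: No
Has unity: No

15ℤ (multiples of 15): Commutative=Yes, Unity=No


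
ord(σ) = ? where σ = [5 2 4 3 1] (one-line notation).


Cycle decomposition: (1 5) (3 4)
Cycle lengths: 2, 2
Order = lcm(2, 2) = 2

ord(σ) = 2


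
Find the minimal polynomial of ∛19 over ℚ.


∛19 satisfies x³ - 19 = 0, irreducible over ℚ (no rational root; 19 is not a perfect cube)

Minimal polynomial: x³ - 19


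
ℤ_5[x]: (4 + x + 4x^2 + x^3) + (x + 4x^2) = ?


Add coefficients mod 5:
x^0: 4 + 0 = 4 (mod 5)
x^1: 1 + 1 = 2 (mod 5)
x^2: 4 + 4 = 3 (mod 5)
x^3: 1 + 0 = 1 (mod 5)
Result: 4 + 2x + 3x^2 + x^3

f + g = 4 + 2x + 3x^2 + x^3


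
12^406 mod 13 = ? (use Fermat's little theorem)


Fermat's little theorem: if p is prime and gcd(a,p)=1, then a^(p-1) ≡ 1 (mod p)
p = 13 is prime, gcd(12,13) = 1
Reduce exponent: 406 mod 12 = 10
So 12^406 ≡ 12^10 (mod 13)
12^10 mod 13 = 1

12^406 ≡ 1 (mod 13)


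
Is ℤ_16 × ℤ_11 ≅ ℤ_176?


Comparing ℤ_16 × ℤ_11 and ℤ_176:
gcd(16,11) = 1, so ℤ_16 × ℤ_11 ≅ ℤ_176 (CRT)

Yes, ℤ_16 × ℤ_11 ≅ ℤ_176


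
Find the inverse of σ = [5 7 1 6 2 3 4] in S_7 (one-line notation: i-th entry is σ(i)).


To find σ⁻¹, swap domain and range:
σ(1) = 5 → σ⁻¹(5) = 1
σ(2) = 7 → σ⁻¹(7) = 2
σ(3) = 1 → σ⁻¹(1) = 3
σ(4) = 6 → σ⁻¹(6) = 4
σ(5) = 2 → σ⁻¹(2) = 5
σ(6) = 3 → σ⁻¹(3) = 6
σ(7) = 4 → σ⁻¹(4) = 7

σ⁻¹ = [3 5 6 7 1 4 2]


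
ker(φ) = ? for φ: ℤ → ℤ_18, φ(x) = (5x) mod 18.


Kernel = preimage of identity
ker(φ) = {x ∈ ℤ : 5x ≡ 0 (mod 18)}. gcd(5,18) = 1, so 5x ≡ 0 (mod 18) ⟺ x ≡ 0 (mod 18/1 = 18). Hence ker(φ) = 18ℤ

ker(φ) = 18ℤ


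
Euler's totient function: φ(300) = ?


Factor n: 300 = 2^2 × 3 × 5^2
φ(n) = n · ∏(1 - 1/p) over distinct primes p | n
φ(300) = 300 · (1 - 1/2) · (1 - 1/3) · (1 - 1/5) = 80

φ(300) = 80


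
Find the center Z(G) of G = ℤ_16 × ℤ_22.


Z(G) = {g ∈ G | gx = xg for all x ∈ G}
Direct product of abelian groups is abelian, so Z(G) = G

Z(ℤ_16 × ℤ_22) = ℤ_16 × ℤ_22


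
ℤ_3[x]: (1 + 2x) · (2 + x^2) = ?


Expand and collect like terms; reduce coefficients mod 3:
x^0: 1·2 = 2 ≡ 2 (mod 3)
x^1: 1·0 + 2·2 = 4 ≡ 1 (mod 3)
x^2: 1·1 + 2·0 = 1 ≡ 1 (mod 3)
x^3: 2·1 = 2 ≡ 2 (mod 3)
Result: 2 + x + x^2 + 2x^3

f · g = 2 + x + x^2 + 2x^3


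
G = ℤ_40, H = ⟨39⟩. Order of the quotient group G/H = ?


|⟨39⟩| = n / gcd(39, 40) = 40 / 1 = 40
H is normal (ℤ_40 is abelian).
|G/H| = |G| / |H| = 40 / 40 = 1

|G/H| = 1


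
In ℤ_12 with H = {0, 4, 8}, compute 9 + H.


9 + H = {9 + h (mod 12) : h ∈ H}
9+0=9, 9+4=1, 9+8=5
9 + H = {1, 5, 9} = 1 + H

9 + H = {1, 5, 9}


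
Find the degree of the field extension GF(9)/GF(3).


GF(9) = GF(3^2), so the extension degree is 2

[GF(9)/GF(3)] = 2


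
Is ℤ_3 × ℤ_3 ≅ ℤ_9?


Comparing ℤ_3 × ℤ_3 and ℤ_9:
gcd(3,3) = 3 ≠ 1. Max element order in ℤ_3×ℤ_3 is lcm(3,3) = 3 < 9, so it has no element of order 9

No, ℤ_3 × ℤ_3 ≇ ℤ_9


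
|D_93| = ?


|D_n| = 2n (n rotations and n reflections)
|D_93| = 2×93 = 186

|D_93| = 186


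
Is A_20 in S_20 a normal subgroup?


H = A_20 in S_20
A_20 has index 2 in S_20, and every subgroup of index 2 is normal

Yes, normal subgroup


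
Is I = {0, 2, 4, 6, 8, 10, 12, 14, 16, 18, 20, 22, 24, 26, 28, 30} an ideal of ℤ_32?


Check ideal conditions for I = {0, 2, 4, 6, 8, 10, 12, 14, 16, 18, 20, 22, 24, 26, 28, 30} in ℤ_32:
(1) I is an additive subgroup? Yes
(2) For r ∈ ℤ_32 and a ∈ I: r·a ∈ I? Yes

Yes, I is an ideal of ℤ_32


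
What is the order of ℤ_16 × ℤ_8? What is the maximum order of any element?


|ℤ_16 × ℤ_8| = 16 × 8 = 128
Max element order = lcm(16,8) = 16
Cyclic? No (gcd=8)

|ℤ_16×ℤ_8| = 128, max element order = 16


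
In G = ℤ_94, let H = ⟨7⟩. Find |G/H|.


|⟨7⟩| = n / gcd(7, 94) = 94 / 1 = 94
H is normal (ℤ_94 is abelian).
|G/H| = |G| / |H| = 94 / 94 = 1

|G/H| = 1


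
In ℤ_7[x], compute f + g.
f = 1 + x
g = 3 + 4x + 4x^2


Add coefficients mod 7:
x^0: 1 + 3 = 4 (mod 7)
x^1: 1 + 4 = 5 (mod 7)
x^2: 0 + 4 = 4 (mod 7)
Result: 4 + 5x + 4x^2

f + g = 4 + 5x + 4x^2


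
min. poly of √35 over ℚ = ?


√35 satisfies x² - 35 = 0, irreducible over ℚ since 35 is squarefree

Minimal polynomial: x² - 35


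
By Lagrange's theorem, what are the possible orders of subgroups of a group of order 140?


Lagrange's theorem: |H| divides |G|
|G| = 140
Divisors of 140: 1, 2, 4, 5, 7, 10, 14, 20, 28, 35, 70, 140

Possible subgroup orders: {1, 2, 4, 5, 7, 10, 14, 20, 28, 35, 70, 140}


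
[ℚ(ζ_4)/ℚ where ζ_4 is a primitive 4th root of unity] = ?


[ℚ(ζ_n):ℚ] = deg Φ_n(x) = φ(n). Here φ(4) = 2

[ℚ(ζ_4)/ℚ where ζ_4 is a primitive 4th root of unity] = 2


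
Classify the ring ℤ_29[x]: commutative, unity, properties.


ℤ_29 is a field (n prime), so ℤ_29[x] is a commutative integral domain with unity
Commutative: Yes
Integral domain: Yes
Has unity: Yes

ℤ_29[x]: Commutative=Yes, Unity=Yes


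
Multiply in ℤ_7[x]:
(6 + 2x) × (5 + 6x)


Expand and collect like terms; reduce coefficients mod 7:
x^0: 6·5 = 30 ≡ 2 (mod 7)
x^1: 6·6 + 2·5 = 46 ≡ 4 (mod 7)
x^2: 2·6 = 12 ≡ 5 (mod 7)
Result: 2 + 4x + 5x^2

f · g = 2 + 4x + 5x^2


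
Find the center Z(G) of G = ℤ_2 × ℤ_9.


Z(G) = {g ∈ G | gx = xg for all x ∈ G}
Direct product of abelian groups is abelian, so Z(G) = G

Z(ℤ_2 × ℤ_9) = ℤ_2 × ℤ_9


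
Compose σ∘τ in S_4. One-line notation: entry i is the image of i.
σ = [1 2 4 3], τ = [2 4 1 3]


σ∘τ: apply τ first, then σ
1 →τ 2 →σ 2
2 →τ 4 →σ 3
3 →τ 1 →σ 1
4 →τ 3 →σ 4

σ∘τ = [2 3 1 4]


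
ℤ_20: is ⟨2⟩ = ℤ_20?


g generates ℤ_n iff gcd(g, n) = 1
gcd(2, 20) = 2
Since gcd = 2 ≠ 1, ⟨2⟩ has order 10 < 20, so 2 is not a generator.

No, 2 does not generate ℤ_20


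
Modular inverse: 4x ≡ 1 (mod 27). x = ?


Use the extended Euclidean algorithm to write 1 = 4·s + 27·t; then s mod 27 is the inverse.
Euclidean algorithm:
  4 = 0·27 + 4
  27 = 6·4 + 3
  4 = 1·3 + 1
  3 = 3·1 + 0
gcd(4,27) = 1
Back-substitution gives: 4·(7) + 27·(-1) = 1
So 4⁻¹ ≡ 7 ≡ 7 (mod 27)
Check: 4 × 7 = 28 ≡ 1 (mod 27) ✓

4⁻¹ ≡ 7 (mod 27)


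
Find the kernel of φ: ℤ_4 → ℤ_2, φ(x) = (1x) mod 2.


Kernel = preimage of identity
ker(φ) = {x ∈ ℤ_4 : 1x ≡ 0 (mod 2)}. Since 2 | 4, φ is well-defined. The kernel is the cyclic subgroup ⟨2⟩ of ℤ_4 (order 2), i.e. {0, 2}

ker(φ) = {0, 2}


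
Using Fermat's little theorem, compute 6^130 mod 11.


Fermat's little theorem: if p is prime and gcd(a,p)=1, then a^(p-1) ≡ 1 (mod p)
p = 11 is prime, gcd(6,11) = 1
Reduce exponent: 130 mod 10 = 0
So 6^130 ≡ 6^0 (mod 11)
6^0 = 1

6^130 ≡ 1 (mod 11)


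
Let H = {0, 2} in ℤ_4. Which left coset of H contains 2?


2 + H = {2 + h (mod 4) : h ∈ H}
2+0=2, 2+2=0
2 + H = {0, 2} = 0 + H

2 + H = {0, 2}


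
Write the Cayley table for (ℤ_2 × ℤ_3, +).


Elements: {(0,0), (0,1), (0,2), (1,0), (1,1), (1,2)}
Operation: componentwise addition mod (2, 3)
Entry (a, b) = ((a₁+b₁) mod 2, (a₂+b₂) mod 3)

Cayley table:
      | (0,0) | (0,1) | (0,2) | (1,0) | (1,1) | (1,2)
(0,0) | (0,0) | (0,1) | (0,2) | (1,0) | (1,1) | (1,2)
(0,1) | (0,1) | (0,2) | (0,0) | (1,1) | (1,2) | (1,0)
(0,2) | (0,2) | (0,0) | (0,1) | (1,2) | (1,0) | (1,1)
(1,0) | (1,0) | (1,1) | (1,2) | (0,0) | (0,1) | (0,2)
(1,1) | (1,1) | (1,2) | (1,0) | (0,1) | (0,2) | (0,0)
(1,2) | (1,2) | (1,0) | (1,1) | (0,2) | (0,0) | (0,1)


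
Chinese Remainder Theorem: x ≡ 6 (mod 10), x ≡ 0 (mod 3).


m₁ = 10, m₂ = 3, gcd = 1, so CRT applies. M = m₁·m₂ = 30
Let M₁ = M/m₁ = 3, M₂ = M/m₂ = 10
Find y₁ ≡ M₁⁻¹ (mod m₁): 3⁻¹ ≡ 7 (mod 10)
Find y₂ ≡ M₂⁻¹ (mod m₂): 10⁻¹ ≡ 1 (mod 3)
x = a₁·M₁·y₁ + a₂·M₂·y₂ = 6·3·7 + 0·10·1 = 126
Reduce mod 30: x ≡ 6
Check: 6 mod 10 = 6 ✓, 6 mod 3 = 0 ✓

x ≡ 6 (mod 30)


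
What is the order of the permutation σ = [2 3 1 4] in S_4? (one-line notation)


Cycle decomposition: (1 2 3)
Cycle lengths: 3
Order = lcm(3) = 3

ord(σ) = 3


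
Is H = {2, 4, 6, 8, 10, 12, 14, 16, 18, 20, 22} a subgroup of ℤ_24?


Subgroup test for H = {2, 4, 6, 8, 10, 12, 14, 16, 18, 20, 22} in (ℤ_24, +):
(1) 0 ∈ H? No
(2) Closure: for all a,b ∈ H, (a+b) mod 24 ∈ H? No  [counterexample: 2 + 22 = 0 ∉ H]
(3) Inverses: for all a ∈ H, -a mod 24 ∈ H? Yes

No, H is not a subgroup of ℤ_24


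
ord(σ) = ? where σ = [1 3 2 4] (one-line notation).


Cycle decomposition: (2 3)
Cycle lengths: 2
Order = lcm(2) = 2

ord(σ) = 2


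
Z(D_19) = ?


Z(G) = {g ∈ G | gx = xg for all x ∈ G}
For odd n, Z(D_n) = {e}: no nontrivial rotation commutes with all reflections

Z(D_19) = {e}


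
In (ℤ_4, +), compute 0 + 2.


Operation: addition mod 4
0 + 2 = (a + b) mod 4 with a = 0, b = 2

0 + 2 = 2


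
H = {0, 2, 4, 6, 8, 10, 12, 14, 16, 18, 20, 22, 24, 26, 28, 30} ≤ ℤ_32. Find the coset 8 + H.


8 + H = {8 + h (mod 32) : h ∈ H}
8+0=8, 8+2=10, 8+4=12, 8+6=14, 8+8=16, 8+10=18, 8+12=20, 8+14=22, 8+16=24, 8+18=26, 8+20=28, 8+22=30, 8+24=0, 8+26=2, 8+28=4, 8+30=6
8 + H = {0, 2, 4, 6, 8, 10, 12, 14, 16, 18, 20, 22, 24, 26, 28, 30} = 0 + H

8 + H = {0, 2, 4, 6, 8, 10, 12, 14, 16, 18, 20, 22, 24, 26, 28, 30}


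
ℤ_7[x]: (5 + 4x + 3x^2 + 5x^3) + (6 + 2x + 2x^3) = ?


Add coefficients mod 7:
x^0: 5 + 6 = 4 (mod 7)
x^1: 4 + 2 = 6 (mod 7)
x^2: 3 + 0 = 3 (mod 7)
x^3: 5 + 2 = 0 (mod 7)
Result: 4 + 6x + 3x^2

f + g = 4 + 6x + 3x^2


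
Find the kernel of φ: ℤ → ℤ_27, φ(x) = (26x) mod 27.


Kernel = preimage of identity
ker(φ) = {x ∈ ℤ : 26x ≡ 0 (mod 27)}. gcd(26,27) = 1, so 26x ≡ 0 (mod 27) ⟺ x ≡ 0 (mod 27/1 = 27). Hence ker(φ) = 27ℤ

ker(φ) = 27ℤ


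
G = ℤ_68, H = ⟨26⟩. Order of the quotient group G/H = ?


|⟨26⟩| = n / gcd(26, 68) = 68 / 2 = 34
H is normal (ℤ_68 is abelian).
|G/H| = |G| / |H| = 68 / 34 = 2

|G/H| = 2


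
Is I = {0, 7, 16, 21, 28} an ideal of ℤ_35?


Check ideal conditions for I = {0, 7, 16, 21, 28} in ℤ_35:
(1) I is an additive subgroup? No
(2) For r ∈ ℤ_35 and a ∈ I: r·a ∈ I? No  [counterexample: r=2, a=7, r·a mod 35 = 14 ∉ I]

No, I is not an ideal of ℤ_35


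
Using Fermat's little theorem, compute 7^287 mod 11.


Fermat's little theorem: if p is prime and gcd(a,p)=1, then a^(p-1) ≡ 1 (mod p)
p = 11 is prime, gcd(7,11) = 1
Reduce exponent: 287 mod 10 = 7
So 7^287 ≡ 7^7 (mod 11)
7^7 mod 11 = 6

7^287 ≡ 6 (mod 11)


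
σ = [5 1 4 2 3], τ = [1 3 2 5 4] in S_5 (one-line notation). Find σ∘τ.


σ∘τ: apply τ first, then σ
1 →τ 1 →σ 5
2 →τ 3 →σ 4
3 →τ 2 →σ 1
4 →τ 5 →σ 3
5 →τ 4 →σ 2

σ∘τ = [5 4 1 3 2]


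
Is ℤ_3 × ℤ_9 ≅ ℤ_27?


Comparing ℤ_3 × ℤ_9 and ℤ_27:
gcd(3,9) = 3 ≠ 1. Max element order in ℤ_3×ℤ_9 is lcm(3,9) = 9 < 27, so it has no element of order 27

No, ℤ_3 × ℤ_9 ≇ ℤ_27


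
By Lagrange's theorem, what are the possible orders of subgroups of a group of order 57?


Lagrange's theorem: |H| divides |G|
|G| = 57
Divisors of 57: 1, 3, 19, 57

Possible subgroup orders: {1, 3, 19, 57}


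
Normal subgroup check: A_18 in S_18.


H = A_18 in S_18
A_18 has index 2 in S_18, and every subgroup of index 2 is normal

Yes, normal subgroup


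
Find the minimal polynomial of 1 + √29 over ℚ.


Let α = 1 + √29. Then α - 1 = √29, so (α - 1)² = 29, giving α² - 2α - 28 = 0. Degree 2 and α ∉ ℚ, so this is the minimal polynomial.

Minimal polynomial: x² - 2x - 28


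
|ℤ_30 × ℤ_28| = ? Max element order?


|ℤ_30 × ℤ_28| = 30 × 28 = 840
Max element order = lcm(30,28) = 420
Cyclic? No (gcd=2)

|ℤ_30×ℤ_28| = 840, max element order = 420


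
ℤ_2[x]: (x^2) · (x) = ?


Expand and collect like terms; reduce coefficients mod 2:
x^0: 0·0 = 0 ≡ 0 (mod 2)
x^1: 0·1 + 0·0 = 0 ≡ 0 (mod 2)
x^2: 0·1 + 1·0 = 0 ≡ 0 (mod 2)
x^3: 1·1 = 1 ≡ 1 (mod 2)
Result: x^3

f · g = x^3


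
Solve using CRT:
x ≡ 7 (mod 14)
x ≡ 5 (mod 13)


m₁ = 14, m₂ = 13, gcd = 1, so CRT applies. M = m₁·m₂ = 182
Let M₁ = M/m₁ = 13, M₂ = M/m₂ = 14
Find y₁ ≡ M₁⁻¹ (mod m₁): 13⁻¹ ≡ 13 (mod 14)
Find y₂ ≡ M₂⁻¹ (mod m₂): 14⁻¹ ≡ 1 (mod 13)
x = a₁·M₁·y₁ + a₂·M₂·y₂ = 7·13·13 + 5·14·1 = 1253
Reduce mod 182: x ≡ 161
Check: 161 mod 14 = 7 ✓, 161 mod 13 = 5 ✓

x ≡ 161 (mod 182)


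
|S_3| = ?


|S_n| = n! (number of permutations of n symbols)
|S_3| = 3! = 6

|S_3| = 6


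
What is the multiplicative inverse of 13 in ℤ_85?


Use the extended Euclidean algorithm to write 1 = 13·s + 85·t; then s mod 85 is the inverse.
Euclidean algorithm:
  13 = 0·85 + 13
  85 = 6·13 + 7
  13 = 1·7 + 6
  7 = 1·6 + 1
  6 = 6·1 + 0
gcd(13,85) = 1
Back-substitution gives: 13·(-13) + 85·(2) = 1
So 13⁻¹ ≡ -13 ≡ 72 (mod 85)
Check: 13 × 72 = 936 ≡ 1 (mod 85) ✓

13⁻¹ ≡ 72 (mod 85)


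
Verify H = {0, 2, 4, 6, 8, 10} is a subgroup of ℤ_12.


Subgroup test for H = {0, 2, 4, 6, 8, 10} in (ℤ_12, +):
(1) 0 ∈ H? Yes
(2) Closure: for all a,b ∈ H, (a+b) mod 12 ∈ H? Yes
(3) Inverses: for all a ∈ H, -a mod 12 ∈ H? Yes

Yes, H is a subgroup of ℤ_12


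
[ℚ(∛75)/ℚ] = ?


∛75 has minimal polynomial x³ - 75 (irreducible over ℚ since 75 is not a perfect cube)

[ℚ(∛75)/ℚ] = 3


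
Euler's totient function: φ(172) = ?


Factor n: 172 = 2^2 × 43
φ(n) = n · ∏(1 - 1/p) over distinct primes p | n
φ(172) = 172 · (1 - 1/2) · (1 - 1/43) = 84

φ(172) = 84


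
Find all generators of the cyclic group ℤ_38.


g generates ℤ_n iff gcd(g,n) = 1
Prime factors of 38: 2, 19
Generators are g ∈ {1,...,37} not divisible by any of these primes.
Generators: {1, 3, 5, 7, 9, 11, 13, 15, 17, 21, 23, 25, 27, 29, 31, 33, 35, 37}
Number of generators = φ(38) = 18

Generators of ℤ_38 = {1, 3, 5, 7, 9, 11, 13, 15, 17, 21, 23, 25, 27, 29, 31, 33, 35, 37}


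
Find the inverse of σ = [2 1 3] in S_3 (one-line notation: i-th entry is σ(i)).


To find σ⁻¹, swap domain and range:
σ(1) = 2 → σ⁻¹(2) = 1
σ(2) = 1 → σ⁻¹(1) = 2
σ(3) = 3 → σ⁻¹(3) = 3

σ⁻¹ = [2 1 3]


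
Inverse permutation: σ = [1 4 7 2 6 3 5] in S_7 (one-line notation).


To find σ⁻¹, swap domain and range:
σ(1) = 1 → σ⁻¹(1) = 1
σ(2) = 4 → σ⁻¹(4) = 2
σ(3) = 7 → σ⁻¹(7) = 3
σ(4) = 2 → σ⁻¹(2) = 4
σ(5) = 6 → σ⁻¹(6) = 5
σ(6) = 3 → σ⁻¹(3) = 6
σ(7) = 5 → σ⁻¹(5) = 7

σ⁻¹ = [1 4 6 2 7 5 3]


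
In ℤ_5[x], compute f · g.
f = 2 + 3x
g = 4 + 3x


Expand and collect like terms; reduce coefficients mod 5:
x^0: 2·4 = 8 ≡ 3 (mod 5)
x^1: 2·3 + 3·4 = 18 ≡ 3 (mod 5)
x^2: 3·3 = 9 ≡ 4 (mod 5)
Result: 3 + 3x + 4x^2

f · g = 3 + 3x + 4x^2


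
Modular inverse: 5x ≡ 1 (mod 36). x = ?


Use the extended Euclidean algorithm to write 1 = 5·s + 36·t; then s mod 36 is the inverse.
Euclidean algorithm:
  5 = 0·36 + 5
  36 = 7·5 + 1
  5 = 5·1 + 0
gcd(5,36) = 1
Back-substitution gives: 5·(-7) + 36·(1) = 1
So 5⁻¹ ≡ -7 ≡ 29 (mod 36)
Check: 5 × 29 = 145 ≡ 1 (mod 36) ✓

5⁻¹ ≡ 29 (mod 36)


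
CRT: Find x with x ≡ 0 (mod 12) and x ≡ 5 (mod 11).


m₁ = 12, m₂ = 11, gcd = 1, so CRT applies. M = m₁·m₂ = 132
Let M₁ = M/m₁ = 11, M₂ = M/m₂ = 12
Find y₁ ≡ M₁⁻¹ (mod m₁): 11⁻¹ ≡ 11 (mod 12)
Find y₂ ≡ M₂⁻¹ (mod m₂): 12⁻¹ ≡ 1 (mod 11)
x = a₁·M₁·y₁ + a₂·M₂·y₂ = 0·11·11 + 5·12·1 = 60
Reduce mod 132: x ≡ 60
Check: 60 mod 12 = 0 ✓, 60 mod 11 = 5 ✓

x ≡ 60 (mod 132)


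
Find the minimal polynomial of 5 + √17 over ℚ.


Let α = 5 + √17. Then α - 5 = √17, so (α - 5)² = 17, giving α² - 10α + 8 = 0. Degree 2 and α ∉ ℚ, so this is the minimal polynomial.

Minimal polynomial: x² - 10x + 8


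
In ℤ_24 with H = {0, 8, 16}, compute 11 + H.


11 + H = {11 + h (mod 24) : h ∈ H}
11+0=11, 11+8=19, 11+16=3
11 + H = {3, 11, 19} = 3 + H

11 + H = {3, 11, 19}


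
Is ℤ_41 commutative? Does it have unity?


ℤ_41 is a commutative ring with unity 1; 41 is prime, so ℤ_41 is a field (hence an integral domain)
Commutative: Yes
Integral domain: Yes
Has unity: Yes

ℤ_41: Commutative=Yes, Unity=Yes


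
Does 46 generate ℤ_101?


g generates ℤ_n iff gcd(g, n) = 1
gcd(46, 101) = 1
Since gcd = 1, 46 is a generator.

Yes, 46 generates ℤ_101


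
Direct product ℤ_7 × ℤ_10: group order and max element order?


|ℤ_7 × ℤ_10| = 7 × 10 = 70
Max element order = lcm(7,10) = 70
Cyclic? Yes (gcd=1)

|ℤ_7×ℤ_10| = 70, max element order = 70


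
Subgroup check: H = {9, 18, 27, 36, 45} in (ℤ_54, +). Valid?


Subgroup test for H = {9, 18, 27, 36, 45} in (ℤ_54, +):
(1) 0 ∈ H? No
(2) Closure: for all a,b ∈ H, (a+b) mod 54 ∈ H? No  [counterexample: 9 + 45 = 0 ∉ H]
(3) Inverses: for all a ∈ H, -a mod 54 ∈ H? Yes

No, H is not a subgroup of ℤ_54


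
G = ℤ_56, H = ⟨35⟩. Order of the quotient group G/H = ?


|⟨35⟩| = n / gcd(35, 56) = 56 / 7 = 8
H is normal (ℤ_56 is abelian).
|G/H| = |G| / |H| = 56 / 8 = 7

|G/H| = 7


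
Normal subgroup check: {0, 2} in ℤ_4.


H = {0, 2} in ℤ_4
ℤ_4 is abelian; every subgroup of an abelian group is normal

Yes, normal subgroup


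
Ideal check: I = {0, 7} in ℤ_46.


Check ideal conditions for I = {0, 7} in ℤ_46:
(1) I is an additive subgroup? No
(2) For r ∈ ℤ_46 and a ∈ I: r·a ∈ I? No  [counterexample: r=2, a=7, r·a mod 46 = 14 ∉ I]

No, I is not an ideal of ℤ_46


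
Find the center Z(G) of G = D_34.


Z(G) = {g ∈ G | gx = xg for all x ∈ G}
For even n, Z(D_n) = {e, r^(n/2)}: the 180° rotation r^17 commutes with every reflection and rotation

Z(D_34) = {e, r^17}


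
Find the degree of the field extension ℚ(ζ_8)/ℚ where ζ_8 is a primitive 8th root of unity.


[ℚ(ζ_n):ℚ] = deg Φ_n(x) = φ(n). Here φ(8) = 4

[ℚ(ζ_8)/ℚ where ζ_8 is a primitive 8th root of unity] = 4
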